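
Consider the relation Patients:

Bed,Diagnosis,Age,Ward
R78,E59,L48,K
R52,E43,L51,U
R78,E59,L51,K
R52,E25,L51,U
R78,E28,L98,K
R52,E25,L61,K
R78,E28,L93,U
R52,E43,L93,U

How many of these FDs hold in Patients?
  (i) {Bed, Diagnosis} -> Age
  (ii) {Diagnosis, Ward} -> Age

0

(i) {Bed, Diagnosis} -> Age: (Bed=R78, Diagnosis=E59): 2 rows → Age takes values {L48, L51} — violation; (Bed=R52, Diagnosis=E43): 2 rows → Age takes values {L51, L93} — violation; (Bed=R52, Diagnosis=E25): 2 rows → Age takes values {L51, L61} — violation; (Bed=R78, Diagnosis=E28): 2 rows → Age takes values {L98, L93} — violation — fails.
(ii) {Diagnosis, Ward} -> Age: (Diagnosis=E59, Ward=K): 2 rows → Age takes values {L48, L51} — violation; (Diagnosis=E43, Ward=U): 2 rows → Age takes values {L51, L93} — violation — fails.
None of the 2 dependencies hold.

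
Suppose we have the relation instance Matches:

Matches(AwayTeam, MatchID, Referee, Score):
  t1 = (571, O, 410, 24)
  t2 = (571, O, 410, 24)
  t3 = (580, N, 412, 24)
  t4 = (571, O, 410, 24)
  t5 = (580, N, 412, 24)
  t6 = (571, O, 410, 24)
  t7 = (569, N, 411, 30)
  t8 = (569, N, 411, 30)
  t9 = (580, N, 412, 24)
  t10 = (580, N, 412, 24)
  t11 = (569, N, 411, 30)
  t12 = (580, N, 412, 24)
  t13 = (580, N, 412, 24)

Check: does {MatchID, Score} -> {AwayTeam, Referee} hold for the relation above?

Yes

(MatchID=O, Score=24): rows 1, 2, 4, 6 → {AwayTeam,Referee} = (571, 410), (571, 410), (571, 410), (571, 410) ✓
(MatchID=N, Score=24): rows 3, 5, 9, 10, 12, 13 → {AwayTeam,Referee} = (580, 412), (580, 412), (580, 412), (580, 412), (580, 412), (580, 412) ✓
(MatchID=N, Score=30): rows 7, 8, 11 → {AwayTeam,Referee} = (569, 411), (569, 411), (569, 411) ✓
Every {MatchID, Score} value is associated with a single {AwayTeam, Referee} value, so {MatchID, Score} -> {AwayTeam, Referee} holds.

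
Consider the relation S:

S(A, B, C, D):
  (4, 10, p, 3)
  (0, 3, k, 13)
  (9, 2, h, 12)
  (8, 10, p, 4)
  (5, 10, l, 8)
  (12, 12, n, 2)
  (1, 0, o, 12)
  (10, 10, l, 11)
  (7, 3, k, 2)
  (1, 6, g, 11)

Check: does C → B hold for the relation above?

Yes

C=p: 2 rows → B = 10, 10 ✓
C=k: 2 rows → B = 3, 3 ✓
C=h: 1 row → B = 2 ✓
C=l: 2 rows → B = 10, 10 ✓
C=n: 1 row → B = 12 ✓
C=o: 1 row → B = 0 ✓
C=g: 1 row → B = 6 ✓
Every C value is associated with a single B value, so C → B holds.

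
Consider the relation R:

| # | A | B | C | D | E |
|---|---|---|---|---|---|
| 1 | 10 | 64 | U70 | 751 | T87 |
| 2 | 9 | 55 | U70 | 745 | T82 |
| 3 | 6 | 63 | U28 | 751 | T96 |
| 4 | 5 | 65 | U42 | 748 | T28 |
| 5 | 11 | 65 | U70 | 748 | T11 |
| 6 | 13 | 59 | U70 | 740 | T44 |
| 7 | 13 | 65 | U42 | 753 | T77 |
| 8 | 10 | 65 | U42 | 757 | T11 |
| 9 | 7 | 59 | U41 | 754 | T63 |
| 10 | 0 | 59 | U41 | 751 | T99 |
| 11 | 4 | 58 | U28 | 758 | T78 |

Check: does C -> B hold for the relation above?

No

C=U70: rows 1, 2, 5, 6 → B takes values {64, 55, 65, 59} — violation
C=U28: rows 3, 11 → B takes values {63, 58} — violation
C=U42: rows 4, 7, 8 → B = 65, 65, 65 ✓
C=U41: rows 9, 10 → B = 59, 59 ✓
Two rows agree on C but differ on B, so C -> B does not hold.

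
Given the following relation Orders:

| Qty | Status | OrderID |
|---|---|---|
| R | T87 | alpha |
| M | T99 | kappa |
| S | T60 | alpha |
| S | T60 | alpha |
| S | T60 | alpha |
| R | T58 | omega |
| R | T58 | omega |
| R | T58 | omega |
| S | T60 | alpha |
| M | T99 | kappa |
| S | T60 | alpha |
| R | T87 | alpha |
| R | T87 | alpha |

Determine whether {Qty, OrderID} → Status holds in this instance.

(Qty=R, OrderID=alpha): 3 rows → Status = T87, T87, T87 ✓
(Qty=M, OrderID=kappa): 2 rows → Status = T99, T99 ✓
(Qty=S, OrderID=alpha): 5 rows → Status = T60, T60, T60, T60, T60 ✓
(Qty=R, OrderID=omega): 3 rows → Status = T58, T58, T58 ✓
Every {Qty, OrderID} value is associated with a single Status value, so {Qty, OrderID} → Status holds.

Yes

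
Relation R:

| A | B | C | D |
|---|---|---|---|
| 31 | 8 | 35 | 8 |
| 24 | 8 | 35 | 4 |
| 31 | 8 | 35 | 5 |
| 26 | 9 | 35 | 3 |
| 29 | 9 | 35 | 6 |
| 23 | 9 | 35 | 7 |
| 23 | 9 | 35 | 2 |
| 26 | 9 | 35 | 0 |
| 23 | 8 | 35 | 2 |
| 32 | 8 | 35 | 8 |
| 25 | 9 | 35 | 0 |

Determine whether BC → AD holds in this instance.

No

(B=8, C=35): 5 rows → {A,D} takes values {(31, 8), (24, 4), (31, 5), (23, 2), (32, 8)} — violation
(B=9, C=35): 6 rows → {A,D} takes values {(26, 3), (29, 6), (23, 7), (23, 2), (26, 0), (25, 0)} — violation
Two rows agree on BC but differ on AD, so BC → AD does not hold.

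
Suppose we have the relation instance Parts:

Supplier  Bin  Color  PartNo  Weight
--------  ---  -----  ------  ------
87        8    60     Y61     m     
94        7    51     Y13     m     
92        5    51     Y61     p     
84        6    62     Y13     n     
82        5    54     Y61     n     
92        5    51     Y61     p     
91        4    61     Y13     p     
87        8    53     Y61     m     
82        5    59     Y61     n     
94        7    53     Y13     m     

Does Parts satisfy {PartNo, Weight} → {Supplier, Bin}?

Yes

(PartNo=Y61, Weight=m): 2 rows → {Supplier,Bin} = (87, 8), (87, 8) ✓
(PartNo=Y13, Weight=m): 2 rows → {Supplier,Bin} = (94, 7), (94, 7) ✓
(PartNo=Y61, Weight=p): 2 rows → {Supplier,Bin} = (92, 5), (92, 5) ✓
(PartNo=Y13, Weight=n): 1 row → {Supplier,Bin} = (84, 6) ✓
(PartNo=Y61, Weight=n): 2 rows → {Supplier,Bin} = (82, 5), (82, 5) ✓
(PartNo=Y13, Weight=p): 1 row → {Supplier,Bin} = (91, 4) ✓
Every {PartNo, Weight} value is associated with a single {Supplier, Bin} value, so {PartNo, Weight} → {Supplier, Bin} holds.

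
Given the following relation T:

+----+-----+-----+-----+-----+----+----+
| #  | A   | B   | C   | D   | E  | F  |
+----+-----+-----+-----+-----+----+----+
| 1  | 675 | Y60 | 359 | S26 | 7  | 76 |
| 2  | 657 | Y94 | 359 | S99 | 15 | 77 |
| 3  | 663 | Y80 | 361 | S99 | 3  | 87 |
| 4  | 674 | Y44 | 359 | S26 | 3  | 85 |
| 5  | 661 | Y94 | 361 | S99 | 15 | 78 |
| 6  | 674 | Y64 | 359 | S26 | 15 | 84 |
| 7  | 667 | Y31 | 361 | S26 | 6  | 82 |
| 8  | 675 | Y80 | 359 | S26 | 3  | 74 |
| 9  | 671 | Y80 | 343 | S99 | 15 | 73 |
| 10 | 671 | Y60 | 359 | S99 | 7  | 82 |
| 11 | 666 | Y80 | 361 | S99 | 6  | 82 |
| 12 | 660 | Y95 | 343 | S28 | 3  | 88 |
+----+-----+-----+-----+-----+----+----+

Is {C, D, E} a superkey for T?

No

Rows 4 and 8 have the same {C, D, E} value (C=359, D=S26, E=3) but are distinct tuples, so {C, D, E} does not determine every attribute — not a superkey.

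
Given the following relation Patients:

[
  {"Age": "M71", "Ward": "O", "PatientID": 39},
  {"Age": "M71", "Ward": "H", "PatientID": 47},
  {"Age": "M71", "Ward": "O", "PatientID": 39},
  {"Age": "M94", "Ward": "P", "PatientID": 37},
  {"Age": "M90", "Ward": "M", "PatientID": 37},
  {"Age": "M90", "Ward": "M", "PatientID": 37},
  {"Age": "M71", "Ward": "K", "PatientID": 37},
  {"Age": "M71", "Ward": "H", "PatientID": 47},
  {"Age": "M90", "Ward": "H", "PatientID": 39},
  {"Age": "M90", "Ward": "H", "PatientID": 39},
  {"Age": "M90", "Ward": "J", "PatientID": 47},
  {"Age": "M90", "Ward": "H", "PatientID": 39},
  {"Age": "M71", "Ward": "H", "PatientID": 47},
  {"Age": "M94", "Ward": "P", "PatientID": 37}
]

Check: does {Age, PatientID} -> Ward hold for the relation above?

(Age=M71, PatientID=39): 2 rows → Ward = O, O ✓
(Age=M71, PatientID=47): 3 rows → Ward = H, H, H ✓
(Age=M94, PatientID=37): 2 rows → Ward = P, P ✓
(Age=M90, PatientID=37): 2 rows → Ward = M, M ✓
(Age=M71, PatientID=37): 1 row → Ward = K ✓
(Age=M90, PatientID=39): 3 rows → Ward = H, H, H ✓
(Age=M90, PatientID=47): 1 row → Ward = J ✓
Every {Age, PatientID} value is associated with a single Ward value, so {Age, PatientID} -> Ward holds.

Yes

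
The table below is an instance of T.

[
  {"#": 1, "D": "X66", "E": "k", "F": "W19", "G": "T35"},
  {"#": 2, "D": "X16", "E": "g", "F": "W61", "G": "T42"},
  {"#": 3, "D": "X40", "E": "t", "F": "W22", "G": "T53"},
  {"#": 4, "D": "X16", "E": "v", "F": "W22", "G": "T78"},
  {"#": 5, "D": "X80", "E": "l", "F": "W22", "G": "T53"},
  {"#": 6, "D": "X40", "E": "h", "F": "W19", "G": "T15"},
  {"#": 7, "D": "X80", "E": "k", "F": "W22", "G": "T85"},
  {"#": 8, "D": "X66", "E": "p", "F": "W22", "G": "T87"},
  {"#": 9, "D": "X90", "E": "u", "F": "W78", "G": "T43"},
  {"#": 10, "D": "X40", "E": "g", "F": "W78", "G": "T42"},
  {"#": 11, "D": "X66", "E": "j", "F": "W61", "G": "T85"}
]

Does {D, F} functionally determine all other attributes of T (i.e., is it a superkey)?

No

Rows 5 and 7 have the same {D, F} value (D=X80, F=W22) but are distinct tuples, so {D, F} does not determine every attribute — not a superkey.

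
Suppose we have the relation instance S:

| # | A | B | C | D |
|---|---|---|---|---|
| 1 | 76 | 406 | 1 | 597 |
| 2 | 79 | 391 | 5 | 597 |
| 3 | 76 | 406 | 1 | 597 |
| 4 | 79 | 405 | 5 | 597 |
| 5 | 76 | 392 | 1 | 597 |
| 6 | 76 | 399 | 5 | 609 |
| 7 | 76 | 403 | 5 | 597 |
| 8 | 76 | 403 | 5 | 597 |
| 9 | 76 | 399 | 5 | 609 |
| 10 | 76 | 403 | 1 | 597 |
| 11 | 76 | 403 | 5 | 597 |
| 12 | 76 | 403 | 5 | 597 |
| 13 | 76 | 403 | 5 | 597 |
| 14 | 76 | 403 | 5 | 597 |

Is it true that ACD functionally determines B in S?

(A=76, C=1, D=597): rows 1, 3, 5, 10 → B takes values {406, 392, 403} — violation
(A=79, C=5, D=597): rows 2, 4 → B takes values {391, 405} — violation
(A=76, C=5, D=609): rows 6, 9 → B = 399, 399 ✓
(A=76, C=5, D=597): rows 7, 8, 11, 12, 13, 14 → B = 403, 403, 403, 403, 403, 403 ✓
Two rows agree on ACD but differ on B, so ACD -> B does not hold.

No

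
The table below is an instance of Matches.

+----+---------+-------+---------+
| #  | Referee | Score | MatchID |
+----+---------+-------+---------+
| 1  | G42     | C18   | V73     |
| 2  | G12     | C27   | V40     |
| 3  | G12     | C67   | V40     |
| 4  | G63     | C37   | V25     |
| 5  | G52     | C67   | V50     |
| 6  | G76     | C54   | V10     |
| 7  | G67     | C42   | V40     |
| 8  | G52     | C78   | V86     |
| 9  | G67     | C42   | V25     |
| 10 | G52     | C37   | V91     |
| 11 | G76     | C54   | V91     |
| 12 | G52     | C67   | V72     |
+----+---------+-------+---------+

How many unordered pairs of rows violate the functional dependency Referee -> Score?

Referee=G12: violating pairs (2,3) — 1 pair.
Referee=G52: violating pairs (5,8), (5,10), (8,10), (8,12), (10,12) — 5 pairs.
Referee=G76: all 2 rows agree on Score — 0 pairs.
Referee=G67: all 2 rows agree on Score — 0 pairs.

6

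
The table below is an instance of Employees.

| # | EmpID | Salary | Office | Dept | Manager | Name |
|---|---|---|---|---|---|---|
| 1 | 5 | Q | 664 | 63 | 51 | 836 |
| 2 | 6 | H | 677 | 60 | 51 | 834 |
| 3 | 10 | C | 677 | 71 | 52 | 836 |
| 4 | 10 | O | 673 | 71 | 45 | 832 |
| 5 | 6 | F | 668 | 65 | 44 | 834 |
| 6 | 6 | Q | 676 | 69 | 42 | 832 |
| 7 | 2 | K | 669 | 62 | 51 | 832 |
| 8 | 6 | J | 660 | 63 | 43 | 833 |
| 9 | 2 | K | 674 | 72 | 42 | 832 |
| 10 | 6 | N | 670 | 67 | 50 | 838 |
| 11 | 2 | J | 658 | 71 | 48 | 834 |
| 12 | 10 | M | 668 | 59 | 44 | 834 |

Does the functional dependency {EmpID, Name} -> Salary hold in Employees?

(EmpID=5, Name=836): row 1 → Salary = Q ✓
(EmpID=6, Name=834): rows 2, 5 → Salary takes values {H, F} — violation
(EmpID=10, Name=836): row 3 → Salary = C ✓
(EmpID=10, Name=832): row 4 → Salary = O ✓
(EmpID=6, Name=832): row 6 → Salary = Q ✓
(EmpID=2, Name=832): rows 7, 9 → Salary = K, K ✓
(EmpID=6, Name=833): row 8 → Salary = J ✓
(EmpID=6, Name=838): row 10 → Salary = N ✓
(EmpID=2, Name=834): row 11 → Salary = J ✓
(EmpID=10, Name=834): row 12 → Salary = M ✓
Two rows agree on {EmpID, Name} but differ on Salary, so {EmpID, Name} -> Salary does not hold.

No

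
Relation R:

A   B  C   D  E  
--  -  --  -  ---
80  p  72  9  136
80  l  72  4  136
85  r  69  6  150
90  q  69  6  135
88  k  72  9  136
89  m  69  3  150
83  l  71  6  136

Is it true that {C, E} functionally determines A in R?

No

(C=72, E=136): 3 rows → A takes values {80, 88} — violation
(C=69, E=150): 2 rows → A takes values {85, 89} — violation
(C=69, E=135): 1 row → A = 90 ✓
(C=71, E=136): 1 row → A = 83 ✓
Two rows agree on {C, E} but differ on A, so {C, E} -> A does not hold.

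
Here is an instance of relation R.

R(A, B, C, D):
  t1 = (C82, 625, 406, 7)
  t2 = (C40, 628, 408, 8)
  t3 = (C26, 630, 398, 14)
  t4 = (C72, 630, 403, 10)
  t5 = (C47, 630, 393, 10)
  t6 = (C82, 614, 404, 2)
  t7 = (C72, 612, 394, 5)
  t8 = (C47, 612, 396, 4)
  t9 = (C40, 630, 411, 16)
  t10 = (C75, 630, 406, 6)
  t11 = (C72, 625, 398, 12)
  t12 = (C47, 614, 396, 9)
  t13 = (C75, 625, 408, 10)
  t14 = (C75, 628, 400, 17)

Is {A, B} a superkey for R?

All 14 rows have distinct {A, B} values, so {A, B} → (all attributes) holds and {A, B} is a superkey.

Yes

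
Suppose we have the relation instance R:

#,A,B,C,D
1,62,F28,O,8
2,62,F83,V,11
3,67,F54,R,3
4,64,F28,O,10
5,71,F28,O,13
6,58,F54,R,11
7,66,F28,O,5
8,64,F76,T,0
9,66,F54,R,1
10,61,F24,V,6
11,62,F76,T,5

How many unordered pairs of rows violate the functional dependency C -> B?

1

C=O: all 4 rows agree on B — 0 pairs.
C=V: violating pairs (2,10) — 1 pair.
C=R: all 3 rows agree on B — 0 pairs.
C=T: all 2 rows agree on B — 0 pairs.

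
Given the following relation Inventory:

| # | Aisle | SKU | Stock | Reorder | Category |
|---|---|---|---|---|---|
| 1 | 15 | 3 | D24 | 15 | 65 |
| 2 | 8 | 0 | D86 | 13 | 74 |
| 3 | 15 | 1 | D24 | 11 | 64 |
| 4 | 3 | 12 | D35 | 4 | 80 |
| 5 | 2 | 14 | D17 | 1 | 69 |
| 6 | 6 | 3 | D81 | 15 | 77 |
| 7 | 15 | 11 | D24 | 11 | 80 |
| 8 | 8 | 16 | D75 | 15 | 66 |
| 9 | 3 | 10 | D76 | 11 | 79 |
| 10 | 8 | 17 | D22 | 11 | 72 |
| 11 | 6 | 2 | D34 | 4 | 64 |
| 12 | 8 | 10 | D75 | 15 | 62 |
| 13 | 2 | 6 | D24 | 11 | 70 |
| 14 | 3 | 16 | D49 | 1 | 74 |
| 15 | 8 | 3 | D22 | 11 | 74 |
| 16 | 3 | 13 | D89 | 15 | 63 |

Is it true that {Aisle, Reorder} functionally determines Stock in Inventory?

Yes

(Aisle=15, Reorder=15): row 1 → Stock = D24 ✓
(Aisle=8, Reorder=13): row 2 → Stock = D86 ✓
(Aisle=15, Reorder=11): rows 3, 7 → Stock = D24, D24 ✓
(Aisle=3, Reorder=4): row 4 → Stock = D35 ✓
(Aisle=2, Reorder=1): row 5 → Stock = D17 ✓
(Aisle=6, Reorder=15): row 6 → Stock = D81 ✓
(Aisle=8, Reorder=15): rows 8, 12 → Stock = D75, D75 ✓
(Aisle=3, Reorder=11): row 9 → Stock = D76 ✓
(Aisle=8, Reorder=11): rows 10, 15 → Stock = D22, D22 ✓
(Aisle=6, Reorder=4): row 11 → Stock = D34 ✓
(Aisle=2, Reorder=11): row 13 → Stock = D24 ✓
(Aisle=3, Reorder=1): row 14 → Stock = D49 ✓
(Aisle=3, Reorder=15): row 16 → Stock = D89 ✓
Every {Aisle, Reorder} value is associated with a single Stock value, so {Aisle, Reorder} → Stock holds.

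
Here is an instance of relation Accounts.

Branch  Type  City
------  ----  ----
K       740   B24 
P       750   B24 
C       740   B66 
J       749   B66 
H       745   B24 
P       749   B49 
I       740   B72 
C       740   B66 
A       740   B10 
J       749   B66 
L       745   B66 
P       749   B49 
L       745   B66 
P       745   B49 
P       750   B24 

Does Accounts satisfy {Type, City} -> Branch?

(Type=740, City=B24): 1 row → Branch = K ✓
(Type=750, City=B24): 2 rows → Branch = P, P ✓
(Type=740, City=B66): 2 rows → Branch = C, C ✓
(Type=749, City=B66): 2 rows → Branch = J, J ✓
(Type=745, City=B24): 1 row → Branch = H ✓
(Type=749, City=B49): 2 rows → Branch = P, P ✓
(Type=740, City=B72): 1 row → Branch = I ✓
(Type=740, City=B10): 1 row → Branch = A ✓
(Type=745, City=B66): 2 rows → Branch = L, L ✓
(Type=745, City=B49): 1 row → Branch = P ✓
Every {Type, City} value is associated with a single Branch value, so {Type, City} -> Branch holds.

Yes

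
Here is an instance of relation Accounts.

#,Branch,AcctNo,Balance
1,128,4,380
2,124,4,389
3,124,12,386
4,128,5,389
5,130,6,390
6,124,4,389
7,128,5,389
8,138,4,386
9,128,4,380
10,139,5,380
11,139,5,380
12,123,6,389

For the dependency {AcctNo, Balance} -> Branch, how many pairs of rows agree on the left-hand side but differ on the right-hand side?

0

(AcctNo=4, Balance=380): all 2 rows agree on Branch — 0 pairs.
(AcctNo=4, Balance=389): all 2 rows agree on Branch — 0 pairs.
(AcctNo=5, Balance=389): all 2 rows agree on Branch — 0 pairs.
(AcctNo=5, Balance=380): all 2 rows agree on Branch — 0 pairs.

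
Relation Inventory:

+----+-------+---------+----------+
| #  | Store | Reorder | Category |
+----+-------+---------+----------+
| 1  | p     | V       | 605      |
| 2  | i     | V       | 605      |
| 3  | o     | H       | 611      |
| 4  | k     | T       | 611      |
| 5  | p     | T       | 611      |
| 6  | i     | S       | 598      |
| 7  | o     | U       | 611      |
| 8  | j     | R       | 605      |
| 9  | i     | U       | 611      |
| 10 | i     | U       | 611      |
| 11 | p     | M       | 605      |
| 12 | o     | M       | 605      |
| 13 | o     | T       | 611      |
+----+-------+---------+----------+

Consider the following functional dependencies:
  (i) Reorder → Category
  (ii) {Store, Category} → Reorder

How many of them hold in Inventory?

(i) Reorder → Category: every LHS value maps to a single RHS value — holds.
(ii) {Store, Category} → Reorder: (Store=p, Category=605): rows 1, 11 → Reorder takes values {V, M} — violation; (Store=o, Category=611): rows 3, 7, 13 → Reorder takes values {H, U, T} — violation — fails.
1 of the 2 dependencies holds.

1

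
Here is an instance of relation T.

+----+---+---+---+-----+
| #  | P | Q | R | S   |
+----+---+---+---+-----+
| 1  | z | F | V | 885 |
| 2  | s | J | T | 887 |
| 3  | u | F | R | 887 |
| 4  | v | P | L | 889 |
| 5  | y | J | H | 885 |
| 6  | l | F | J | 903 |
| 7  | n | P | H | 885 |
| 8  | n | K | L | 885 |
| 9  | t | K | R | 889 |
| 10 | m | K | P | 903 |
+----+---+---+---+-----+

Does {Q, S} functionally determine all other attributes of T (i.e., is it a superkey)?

Yes

All 10 rows have distinct {Q, S} values, so {Q, S} → (all attributes) holds and {Q, S} is a superkey.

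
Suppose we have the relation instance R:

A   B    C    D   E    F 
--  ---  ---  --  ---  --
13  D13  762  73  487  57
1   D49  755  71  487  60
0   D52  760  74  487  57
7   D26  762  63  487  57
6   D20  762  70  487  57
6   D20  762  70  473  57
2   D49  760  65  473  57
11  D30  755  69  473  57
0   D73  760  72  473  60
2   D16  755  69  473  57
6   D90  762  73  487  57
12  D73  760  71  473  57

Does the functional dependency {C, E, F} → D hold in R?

(C=762, E=487, F=57): 4 rows → D takes values {73, 63, 70} — violation
(C=755, E=487, F=60): 1 row → D = 71 ✓
(C=760, E=487, F=57): 1 row → D = 74 ✓
(C=762, E=473, F=57): 1 row → D = 70 ✓
(C=760, E=473, F=57): 2 rows → D takes values {65, 71} — violation
(C=755, E=473, F=57): 2 rows → D = 69, 69 ✓
(C=760, E=473, F=60): 1 row → D = 72 ✓
Two rows agree on {C, E, F} but differ on D, so {C, E, F} → D does not hold.

No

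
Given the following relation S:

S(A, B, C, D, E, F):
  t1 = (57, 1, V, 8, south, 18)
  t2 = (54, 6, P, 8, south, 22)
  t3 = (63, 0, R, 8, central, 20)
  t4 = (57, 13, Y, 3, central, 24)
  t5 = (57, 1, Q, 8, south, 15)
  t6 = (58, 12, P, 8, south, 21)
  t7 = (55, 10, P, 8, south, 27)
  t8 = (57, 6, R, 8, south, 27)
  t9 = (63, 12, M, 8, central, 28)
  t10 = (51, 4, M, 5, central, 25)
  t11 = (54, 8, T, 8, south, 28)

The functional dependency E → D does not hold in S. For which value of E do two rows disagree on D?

E=south: rows 1, 2, 5, 6, 7, 8, 11 → D = 8, 8, 8, 8, 8, 8, 8 ✓
E=central: rows 3, 4, 9, 10 → D takes values {8, 3, 5} — violation
The only E value with inconsistent D is E=central.

central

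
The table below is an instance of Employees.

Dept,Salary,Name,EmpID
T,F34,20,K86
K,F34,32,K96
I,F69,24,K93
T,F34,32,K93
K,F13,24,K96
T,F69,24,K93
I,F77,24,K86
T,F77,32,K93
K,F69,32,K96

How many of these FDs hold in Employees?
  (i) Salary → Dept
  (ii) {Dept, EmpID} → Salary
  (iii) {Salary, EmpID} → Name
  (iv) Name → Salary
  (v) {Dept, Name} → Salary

1

(i) Salary → Dept: Salary=F34: 3 rows → Dept takes values {T, K} — violation; Salary=F69: 3 rows → Dept takes values {I, T, K} — violation; Salary=F77: 2 rows → Dept takes values {I, T} — violation — fails.
(ii) {Dept, EmpID} → Salary: (Dept=K, EmpID=K96): 3 rows → Salary takes values {F34, F13, F69} — violation; (Dept=T, EmpID=K93): 3 rows → Salary takes values {F34, F69, F77} — violation — fails.
(iii) {Salary, EmpID} → Name: every LHS value maps to a single RHS value — holds.
(iv) Name → Salary: Name=32: 4 rows → Salary takes values {F34, F77, F69} — violation; Name=24: 4 rows → Salary takes values {F69, F13, F77} — violation — fails.
(v) {Dept, Name} → Salary: (Dept=K, Name=32): 2 rows → Salary takes values {F34, F69} — violation; (Dept=I, Name=24): 2 rows → Salary takes values {F69, F77} — violation; (Dept=T, Name=32): 2 rows → Salary takes values {F34, F77} — violation — fails.
1 of the 5 dependencies holds.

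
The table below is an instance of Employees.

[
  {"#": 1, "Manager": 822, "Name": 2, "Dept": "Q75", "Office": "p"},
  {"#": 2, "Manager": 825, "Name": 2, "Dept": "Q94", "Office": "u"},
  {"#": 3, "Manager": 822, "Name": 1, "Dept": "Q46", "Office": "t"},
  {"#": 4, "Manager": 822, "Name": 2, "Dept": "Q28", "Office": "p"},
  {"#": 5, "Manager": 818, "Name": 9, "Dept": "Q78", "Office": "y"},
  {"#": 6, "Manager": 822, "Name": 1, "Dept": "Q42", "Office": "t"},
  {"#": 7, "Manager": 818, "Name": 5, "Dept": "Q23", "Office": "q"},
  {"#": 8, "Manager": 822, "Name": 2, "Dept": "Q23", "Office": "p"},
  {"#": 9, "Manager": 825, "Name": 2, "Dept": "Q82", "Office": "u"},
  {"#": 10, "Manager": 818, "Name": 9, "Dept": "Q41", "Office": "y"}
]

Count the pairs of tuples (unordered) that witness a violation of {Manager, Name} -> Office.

(Manager=822, Name=2): all 3 rows agree on Office — 0 pairs.
(Manager=825, Name=2): all 2 rows agree on Office — 0 pairs.
(Manager=822, Name=1): all 2 rows agree on Office — 0 pairs.
(Manager=818, Name=9): all 2 rows agree on Office — 0 pairs.

0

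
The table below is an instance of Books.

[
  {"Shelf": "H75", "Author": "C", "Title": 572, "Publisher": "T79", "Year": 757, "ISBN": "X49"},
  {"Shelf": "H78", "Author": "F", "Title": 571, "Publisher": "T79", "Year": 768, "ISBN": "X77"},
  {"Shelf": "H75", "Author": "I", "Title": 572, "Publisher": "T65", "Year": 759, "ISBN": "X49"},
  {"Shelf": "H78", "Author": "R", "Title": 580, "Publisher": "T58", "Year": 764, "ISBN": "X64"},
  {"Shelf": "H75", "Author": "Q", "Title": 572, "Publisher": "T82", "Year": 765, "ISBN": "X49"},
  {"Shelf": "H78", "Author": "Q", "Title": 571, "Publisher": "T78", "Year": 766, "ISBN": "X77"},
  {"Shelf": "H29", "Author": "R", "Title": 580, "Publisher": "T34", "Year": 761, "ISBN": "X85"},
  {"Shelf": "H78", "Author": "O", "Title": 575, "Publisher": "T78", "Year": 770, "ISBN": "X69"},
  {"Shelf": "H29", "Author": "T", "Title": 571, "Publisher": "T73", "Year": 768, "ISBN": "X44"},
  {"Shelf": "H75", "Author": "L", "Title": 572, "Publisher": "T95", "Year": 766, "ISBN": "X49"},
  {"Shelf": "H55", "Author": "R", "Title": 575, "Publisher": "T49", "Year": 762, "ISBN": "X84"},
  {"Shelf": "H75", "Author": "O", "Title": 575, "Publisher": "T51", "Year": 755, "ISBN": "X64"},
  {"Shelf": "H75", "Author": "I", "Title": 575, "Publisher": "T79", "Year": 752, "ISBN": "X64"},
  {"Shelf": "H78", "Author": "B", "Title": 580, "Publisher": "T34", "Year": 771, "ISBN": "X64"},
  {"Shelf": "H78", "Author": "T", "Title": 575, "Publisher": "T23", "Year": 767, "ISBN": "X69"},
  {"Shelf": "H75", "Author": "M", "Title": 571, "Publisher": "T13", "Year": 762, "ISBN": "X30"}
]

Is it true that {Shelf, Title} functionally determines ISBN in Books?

Yes

(Shelf=H75, Title=572): 4 rows → ISBN = X49, X49, X49, X49 ✓
(Shelf=H78, Title=571): 2 rows → ISBN = X77, X77 ✓
(Shelf=H78, Title=580): 2 rows → ISBN = X64, X64 ✓
(Shelf=H29, Title=580): 1 row → ISBN = X85 ✓
(Shelf=H78, Title=575): 2 rows → ISBN = X69, X69 ✓
(Shelf=H29, Title=571): 1 row → ISBN = X44 ✓
(Shelf=H55, Title=575): 1 row → ISBN = X84 ✓
(Shelf=H75, Title=575): 2 rows → ISBN = X64, X64 ✓
(Shelf=H75, Title=571): 1 row → ISBN = X30 ✓
Every {Shelf, Title} value is associated with a single ISBN value, so {Shelf, Title} → ISBN holds.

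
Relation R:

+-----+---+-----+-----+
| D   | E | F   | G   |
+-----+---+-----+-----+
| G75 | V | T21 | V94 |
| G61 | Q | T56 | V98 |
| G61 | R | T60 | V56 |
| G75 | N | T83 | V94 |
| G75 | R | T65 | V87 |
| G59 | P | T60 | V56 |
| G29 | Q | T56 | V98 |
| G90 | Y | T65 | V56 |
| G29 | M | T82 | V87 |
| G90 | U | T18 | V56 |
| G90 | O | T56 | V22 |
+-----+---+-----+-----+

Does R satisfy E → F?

No

E=V: 1 row → F = T21 ✓
E=Q: 2 rows → F = T56, T56 ✓
E=R: 2 rows → F takes values {T60, T65} — violation
E=N: 1 row → F = T83 ✓
E=P: 1 row → F = T60 ✓
E=Y: 1 row → F = T65 ✓
E=M: 1 row → F = T82 ✓
E=U: 1 row → F = T18 ✓
E=O: 1 row → F = T56 ✓
Two rows agree on E but differ on F, so E → F does not hold.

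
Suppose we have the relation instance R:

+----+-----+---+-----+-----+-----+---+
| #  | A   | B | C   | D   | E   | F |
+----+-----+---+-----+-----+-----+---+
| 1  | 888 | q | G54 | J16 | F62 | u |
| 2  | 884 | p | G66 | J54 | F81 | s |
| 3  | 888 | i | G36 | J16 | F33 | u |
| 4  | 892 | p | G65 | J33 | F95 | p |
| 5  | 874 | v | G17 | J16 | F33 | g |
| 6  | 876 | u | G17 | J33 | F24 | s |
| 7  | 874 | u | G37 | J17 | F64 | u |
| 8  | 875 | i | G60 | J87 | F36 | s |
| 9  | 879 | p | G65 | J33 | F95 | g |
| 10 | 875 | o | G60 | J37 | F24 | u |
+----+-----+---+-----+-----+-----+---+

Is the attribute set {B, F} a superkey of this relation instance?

All 10 rows have distinct {B, F} values, so {B, F} → (all attributes) holds and {B, F} is a superkey.

Yes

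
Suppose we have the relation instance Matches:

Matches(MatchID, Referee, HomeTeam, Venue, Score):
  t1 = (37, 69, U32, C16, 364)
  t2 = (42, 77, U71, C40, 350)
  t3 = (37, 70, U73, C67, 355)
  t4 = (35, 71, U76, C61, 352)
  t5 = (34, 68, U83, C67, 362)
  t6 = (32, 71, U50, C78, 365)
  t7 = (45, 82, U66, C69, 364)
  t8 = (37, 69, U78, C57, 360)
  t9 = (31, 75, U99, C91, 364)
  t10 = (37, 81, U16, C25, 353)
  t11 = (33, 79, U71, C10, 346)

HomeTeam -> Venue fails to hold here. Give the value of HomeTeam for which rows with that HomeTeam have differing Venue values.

U71

HomeTeam=U32: row 1 → Venue = C16 ✓
HomeTeam=U71: rows 2, 11 → Venue takes values {C40, C10} — violation
HomeTeam=U73: row 3 → Venue = C67 ✓
HomeTeam=U76: row 4 → Venue = C61 ✓
HomeTeam=U83: row 5 → Venue = C67 ✓
HomeTeam=U50: row 6 → Venue = C78 ✓
HomeTeam=U66: row 7 → Venue = C69 ✓
HomeTeam=U78: row 8 → Venue = C57 ✓
HomeTeam=U99: row 9 → Venue = C91 ✓
HomeTeam=U16: row 10 → Venue = C25 ✓
The only HomeTeam value with inconsistent Venue is HomeTeam=U71.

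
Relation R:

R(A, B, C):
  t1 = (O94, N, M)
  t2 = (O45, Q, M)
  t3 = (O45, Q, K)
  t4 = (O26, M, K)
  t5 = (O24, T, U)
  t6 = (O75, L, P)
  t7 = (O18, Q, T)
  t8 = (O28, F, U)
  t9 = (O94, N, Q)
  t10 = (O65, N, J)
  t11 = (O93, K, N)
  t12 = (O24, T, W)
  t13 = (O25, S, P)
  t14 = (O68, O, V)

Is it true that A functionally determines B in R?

Yes

A=O94: rows 1, 9 → B = N, N ✓
A=O45: rows 2, 3 → B = Q, Q ✓
A=O26: row 4 → B = M ✓
A=O24: rows 5, 12 → B = T, T ✓
A=O75: row 6 → B = L ✓
A=O18: row 7 → B = Q ✓
A=O28: row 8 → B = F ✓
A=O65: row 10 → B = N ✓
A=O93: row 11 → B = K ✓
A=O25: row 13 → B = S ✓
A=O68: row 14 → B = O ✓
Every A value is associated with a single B value, so A → B holds.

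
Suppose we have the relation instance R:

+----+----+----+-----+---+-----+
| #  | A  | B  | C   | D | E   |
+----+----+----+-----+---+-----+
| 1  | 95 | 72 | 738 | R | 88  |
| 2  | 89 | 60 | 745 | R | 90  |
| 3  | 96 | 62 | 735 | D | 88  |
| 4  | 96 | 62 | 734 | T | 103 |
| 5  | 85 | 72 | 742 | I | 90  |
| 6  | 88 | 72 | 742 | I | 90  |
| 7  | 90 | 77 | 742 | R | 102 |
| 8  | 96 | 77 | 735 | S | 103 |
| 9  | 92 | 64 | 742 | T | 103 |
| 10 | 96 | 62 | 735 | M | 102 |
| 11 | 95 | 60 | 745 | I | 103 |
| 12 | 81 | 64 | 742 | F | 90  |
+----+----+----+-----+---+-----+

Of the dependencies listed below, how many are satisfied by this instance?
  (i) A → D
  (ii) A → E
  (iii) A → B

(i) A → D: A=95: rows 1, 11 → D takes values {R, I} — violation; A=96: rows 3, 4, 8, 10 → D takes values {D, T, S, M} — violation — fails.
(ii) A → E: A=95: rows 1, 11 → E takes values {88, 103} — violation; A=96: rows 3, 4, 8, 10 → E takes values {88, 103, 102} — violation — fails.
(iii) A → B: A=95: rows 1, 11 → B takes values {72, 60} — violation; A=96: rows 3, 4, 8, 10 → B takes values {62, 77} — violation — fails.
None of the 3 dependencies hold.

0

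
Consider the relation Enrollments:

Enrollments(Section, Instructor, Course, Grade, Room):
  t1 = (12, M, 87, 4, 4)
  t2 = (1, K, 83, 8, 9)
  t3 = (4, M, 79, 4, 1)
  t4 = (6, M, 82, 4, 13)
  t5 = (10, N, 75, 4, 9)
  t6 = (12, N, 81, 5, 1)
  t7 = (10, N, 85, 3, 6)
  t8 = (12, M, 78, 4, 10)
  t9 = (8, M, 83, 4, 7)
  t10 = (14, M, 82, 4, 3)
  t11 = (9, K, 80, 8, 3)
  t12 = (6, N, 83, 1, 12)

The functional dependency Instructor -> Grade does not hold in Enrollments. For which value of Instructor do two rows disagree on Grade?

N

Instructor=M: rows 1, 3, 4, 8, 9, 10 → Grade = 4, 4, 4, 4, 4, 4 ✓
Instructor=K: rows 2, 11 → Grade = 8, 8 ✓
Instructor=N: rows 5, 6, 7, 12 → Grade takes values {4, 5, 3, 1} — violation
The only Instructor value with inconsistent Grade is Instructor=N.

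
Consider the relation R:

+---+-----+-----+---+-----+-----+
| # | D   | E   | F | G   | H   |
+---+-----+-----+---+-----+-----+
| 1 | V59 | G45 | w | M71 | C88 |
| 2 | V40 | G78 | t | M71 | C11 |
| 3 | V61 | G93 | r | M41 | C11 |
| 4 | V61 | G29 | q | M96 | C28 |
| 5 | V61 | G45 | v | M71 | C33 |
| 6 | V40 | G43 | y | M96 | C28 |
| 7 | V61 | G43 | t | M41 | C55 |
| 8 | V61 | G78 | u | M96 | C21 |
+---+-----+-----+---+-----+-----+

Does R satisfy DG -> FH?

No

(D=V59, G=M71): row 1 → {F,H} = (w, C88) ✓
(D=V40, G=M71): row 2 → {F,H} = (t, C11) ✓
(D=V61, G=M41): rows 3, 7 → {F,H} takes values {(r, C11), (t, C55)} — violation
(D=V61, G=M96): rows 4, 8 → {F,H} takes values {(q, C28), (u, C21)} — violation
(D=V61, G=M71): row 5 → {F,H} = (v, C33) ✓
(D=V40, G=M96): row 6 → {F,H} = (y, C28) ✓
Two rows agree on DG but differ on FH, so DG -> FH does not hold.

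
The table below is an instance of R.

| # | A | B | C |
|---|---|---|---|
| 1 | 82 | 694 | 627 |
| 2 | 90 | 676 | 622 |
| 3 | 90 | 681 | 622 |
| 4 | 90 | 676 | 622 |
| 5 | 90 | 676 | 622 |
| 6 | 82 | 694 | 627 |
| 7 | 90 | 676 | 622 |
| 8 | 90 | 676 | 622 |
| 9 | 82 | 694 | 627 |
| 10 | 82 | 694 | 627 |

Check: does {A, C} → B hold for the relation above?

(A=82, C=627): rows 1, 6, 9, 10 → B = 694, 694, 694, 694 ✓
(A=90, C=622): rows 2, 3, 4, 5, 7, 8 → B takes values {676, 681} — violation
Two rows agree on {A, C} but differ on B, so {A, C} → B does not hold.

No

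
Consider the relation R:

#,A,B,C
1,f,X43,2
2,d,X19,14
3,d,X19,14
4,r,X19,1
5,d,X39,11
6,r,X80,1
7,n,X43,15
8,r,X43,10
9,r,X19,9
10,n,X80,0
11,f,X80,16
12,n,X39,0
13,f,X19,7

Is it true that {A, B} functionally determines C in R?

(A=f, B=X43): row 1 → C = 2 ✓
(A=d, B=X19): rows 2, 3 → C = 14, 14 ✓
(A=r, B=X19): rows 4, 9 → C takes values {1, 9} — violation
(A=d, B=X39): row 5 → C = 11 ✓
(A=r, B=X80): row 6 → C = 1 ✓
(A=n, B=X43): row 7 → C = 15 ✓
(A=r, B=X43): row 8 → C = 10 ✓
(A=n, B=X80): row 10 → C = 0 ✓
(A=f, B=X80): row 11 → C = 16 ✓
(A=n, B=X39): row 12 → C = 0 ✓
(A=f, B=X19): row 13 → C = 7 ✓
Two rows agree on {A, B} but differ on C, so {A, B} -> C does not hold.

No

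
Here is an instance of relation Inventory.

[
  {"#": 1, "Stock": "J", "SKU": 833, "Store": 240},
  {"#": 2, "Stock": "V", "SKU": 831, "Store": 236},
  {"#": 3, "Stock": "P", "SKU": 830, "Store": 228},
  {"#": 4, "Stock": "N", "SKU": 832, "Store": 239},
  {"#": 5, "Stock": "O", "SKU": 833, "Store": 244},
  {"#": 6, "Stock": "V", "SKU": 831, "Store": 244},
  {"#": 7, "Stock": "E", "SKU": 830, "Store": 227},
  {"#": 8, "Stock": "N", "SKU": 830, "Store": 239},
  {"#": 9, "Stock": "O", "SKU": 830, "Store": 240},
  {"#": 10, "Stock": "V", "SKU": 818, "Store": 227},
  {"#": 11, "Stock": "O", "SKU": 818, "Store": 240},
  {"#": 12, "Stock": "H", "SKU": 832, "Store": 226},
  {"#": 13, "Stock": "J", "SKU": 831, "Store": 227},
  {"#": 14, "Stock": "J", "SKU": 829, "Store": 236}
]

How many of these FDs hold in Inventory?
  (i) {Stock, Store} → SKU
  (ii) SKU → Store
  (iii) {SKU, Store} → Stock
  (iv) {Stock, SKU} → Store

(i) {Stock, Store} → SKU: (Stock=N, Store=239): rows 4, 8 → SKU takes values {832, 830} — violation; (Stock=O, Store=240): rows 9, 11 → SKU takes values {830, 818} — violation — fails.
(ii) SKU → Store: SKU=833: rows 1, 5 → Store takes values {240, 244} — violation; SKU=831: rows 2, 6, 13 → Store takes values {236, 244, 227} — violation; SKU=830: rows 3, 7, 8, 9 → Store takes values {228, 227, 239, 240} — violation; SKU=832: rows 4, 12 → Store takes values {239, 226} — violation; SKU=818: rows 10, 11 → Store takes values {227, 240} — violation — fails.
(iii) {SKU, Store} → Stock: every LHS value maps to a single RHS value — holds.
(iv) {Stock, SKU} → Store: (Stock=V, SKU=831): rows 2, 6 → Store takes values {236, 244} — violation — fails.
1 of the 4 dependencies holds.

1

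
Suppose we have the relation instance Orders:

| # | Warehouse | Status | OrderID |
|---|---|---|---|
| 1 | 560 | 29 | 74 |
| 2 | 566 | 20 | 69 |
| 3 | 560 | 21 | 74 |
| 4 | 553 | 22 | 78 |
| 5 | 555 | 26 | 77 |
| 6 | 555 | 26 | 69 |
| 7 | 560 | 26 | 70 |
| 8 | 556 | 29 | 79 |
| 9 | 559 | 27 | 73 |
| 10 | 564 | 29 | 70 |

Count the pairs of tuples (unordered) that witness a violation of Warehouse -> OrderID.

Warehouse=560: violating pairs (1,7), (3,7) — 2 pairs.
Warehouse=555: violating pairs (5,6) — 1 pair.

3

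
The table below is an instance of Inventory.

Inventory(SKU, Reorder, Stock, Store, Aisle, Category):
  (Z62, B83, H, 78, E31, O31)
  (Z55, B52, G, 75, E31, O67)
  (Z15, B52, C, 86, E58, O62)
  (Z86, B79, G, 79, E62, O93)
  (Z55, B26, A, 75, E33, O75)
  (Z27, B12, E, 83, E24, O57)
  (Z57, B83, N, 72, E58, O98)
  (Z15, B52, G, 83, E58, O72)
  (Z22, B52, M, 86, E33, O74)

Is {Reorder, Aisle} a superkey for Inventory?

Two distinct rows share (Reorder=B52, Aisle=E58), so {Reorder, Aisle} does not determine every attribute — not a superkey.

No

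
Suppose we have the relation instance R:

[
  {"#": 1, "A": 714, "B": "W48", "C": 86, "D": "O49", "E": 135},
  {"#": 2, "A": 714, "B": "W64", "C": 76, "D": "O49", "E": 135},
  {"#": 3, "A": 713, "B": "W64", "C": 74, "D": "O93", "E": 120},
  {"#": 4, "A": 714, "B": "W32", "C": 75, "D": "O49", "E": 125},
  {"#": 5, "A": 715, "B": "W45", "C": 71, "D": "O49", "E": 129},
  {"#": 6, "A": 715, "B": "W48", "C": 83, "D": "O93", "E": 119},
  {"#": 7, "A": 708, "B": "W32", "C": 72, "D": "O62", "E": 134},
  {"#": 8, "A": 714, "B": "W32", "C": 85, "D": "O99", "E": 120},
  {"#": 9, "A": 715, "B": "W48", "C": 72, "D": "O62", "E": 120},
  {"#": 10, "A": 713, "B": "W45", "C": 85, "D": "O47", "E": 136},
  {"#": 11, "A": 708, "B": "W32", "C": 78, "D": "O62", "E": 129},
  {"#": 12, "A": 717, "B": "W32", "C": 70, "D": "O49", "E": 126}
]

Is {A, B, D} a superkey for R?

Rows 7 and 11 have the same {A, B, D} value (A=708, B=W32, D=O62) but are distinct tuples, so {A, B, D} does not determine every attribute — not a superkey.

No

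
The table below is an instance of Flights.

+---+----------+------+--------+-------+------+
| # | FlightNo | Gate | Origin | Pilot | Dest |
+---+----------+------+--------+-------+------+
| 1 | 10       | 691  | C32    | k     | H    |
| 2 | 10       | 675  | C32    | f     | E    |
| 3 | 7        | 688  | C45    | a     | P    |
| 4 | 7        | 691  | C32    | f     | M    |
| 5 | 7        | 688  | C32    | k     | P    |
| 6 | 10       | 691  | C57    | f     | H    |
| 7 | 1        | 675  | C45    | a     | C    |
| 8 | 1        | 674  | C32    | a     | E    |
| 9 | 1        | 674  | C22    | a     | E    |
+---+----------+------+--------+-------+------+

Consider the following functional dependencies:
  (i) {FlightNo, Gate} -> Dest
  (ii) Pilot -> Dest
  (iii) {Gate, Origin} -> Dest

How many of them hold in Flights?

1

(i) {FlightNo, Gate} -> Dest: every LHS value maps to a single RHS value — holds.
(ii) Pilot -> Dest: Pilot=k: rows 1, 5 → Dest takes values {H, P} — violation; Pilot=f: rows 2, 4, 6 → Dest takes values {E, M, H} — violation; Pilot=a: rows 3, 7, 8, 9 → Dest takes values {P, C, E} — violation — fails.
(iii) {Gate, Origin} -> Dest: (Gate=691, Origin=C32): rows 1, 4 → Dest takes values {H, M} — violation — fails.
1 of the 3 dependencies holds.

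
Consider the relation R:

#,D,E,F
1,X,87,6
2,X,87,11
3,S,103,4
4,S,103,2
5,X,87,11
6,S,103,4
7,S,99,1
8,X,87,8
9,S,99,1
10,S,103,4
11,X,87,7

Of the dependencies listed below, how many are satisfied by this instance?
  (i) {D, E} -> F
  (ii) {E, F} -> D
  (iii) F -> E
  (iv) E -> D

3

(i) {D, E} -> F: (D=X, E=87): rows 1, 2, 5, 8, 11 → F takes values {6, 11, 8, 7} — violation; (D=S, E=103): rows 3, 4, 6, 10 → F takes values {4, 2} — violation — fails.
(ii) {E, F} -> D: every LHS value maps to a single RHS value — holds.
(iii) F -> E: every LHS value maps to a single RHS value — holds.
(iv) E -> D: every LHS value maps to a single RHS value — holds.
3 of the 4 dependencies hold.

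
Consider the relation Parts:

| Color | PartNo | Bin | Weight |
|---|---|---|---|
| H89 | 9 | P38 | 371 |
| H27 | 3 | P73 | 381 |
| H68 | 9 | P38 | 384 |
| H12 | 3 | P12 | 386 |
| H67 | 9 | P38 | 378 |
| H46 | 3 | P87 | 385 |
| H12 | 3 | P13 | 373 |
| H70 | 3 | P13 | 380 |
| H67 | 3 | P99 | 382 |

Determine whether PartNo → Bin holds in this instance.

PartNo=9: 3 rows → Bin = P38, P38, P38 ✓
PartNo=3: 6 rows → Bin takes values {P73, P12, P87, P13, P99} — violation
Two rows agree on PartNo but differ on Bin, so PartNo → Bin does not hold.

No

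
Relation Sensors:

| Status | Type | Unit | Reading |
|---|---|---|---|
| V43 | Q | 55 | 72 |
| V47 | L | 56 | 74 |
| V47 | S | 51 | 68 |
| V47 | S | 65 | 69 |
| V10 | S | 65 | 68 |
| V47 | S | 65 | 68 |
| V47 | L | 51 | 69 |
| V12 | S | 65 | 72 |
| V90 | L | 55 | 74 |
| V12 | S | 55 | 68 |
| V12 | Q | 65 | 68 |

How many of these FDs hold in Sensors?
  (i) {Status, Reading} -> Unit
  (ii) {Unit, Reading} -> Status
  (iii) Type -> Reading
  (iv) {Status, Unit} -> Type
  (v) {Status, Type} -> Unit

0

(i) {Status, Reading} -> Unit: (Status=V47, Reading=68): 2 rows → Unit takes values {51, 65} — violation; (Status=V47, Reading=69): 2 rows → Unit takes values {65, 51} — violation; (Status=V12, Reading=68): 2 rows → Unit takes values {55, 65} — violation — fails.
(ii) {Unit, Reading} -> Status: (Unit=65, Reading=68): 3 rows → Status takes values {V10, V47, V12} — violation — fails.
(iii) Type -> Reading: Type=Q: 2 rows → Reading takes values {72, 68} — violation; Type=L: 3 rows → Reading takes values {74, 69} — violation; Type=S: 6 rows → Reading takes values {68, 69, 72} — violation — fails.
(iv) {Status, Unit} -> Type: (Status=V47, Unit=51): 2 rows → Type takes values {S, L} — violation; (Status=V12, Unit=65): 2 rows → Type takes values {S, Q} — violation — fails.
(v) {Status, Type} -> Unit: (Status=V47, Type=L): 2 rows → Unit takes values {56, 51} — violation; (Status=V47, Type=S): 3 rows → Unit takes values {51, 65} — violation; (Status=V12, Type=S): 2 rows → Unit takes values {65, 55} — violation — fails.
None of the 5 dependencies hold.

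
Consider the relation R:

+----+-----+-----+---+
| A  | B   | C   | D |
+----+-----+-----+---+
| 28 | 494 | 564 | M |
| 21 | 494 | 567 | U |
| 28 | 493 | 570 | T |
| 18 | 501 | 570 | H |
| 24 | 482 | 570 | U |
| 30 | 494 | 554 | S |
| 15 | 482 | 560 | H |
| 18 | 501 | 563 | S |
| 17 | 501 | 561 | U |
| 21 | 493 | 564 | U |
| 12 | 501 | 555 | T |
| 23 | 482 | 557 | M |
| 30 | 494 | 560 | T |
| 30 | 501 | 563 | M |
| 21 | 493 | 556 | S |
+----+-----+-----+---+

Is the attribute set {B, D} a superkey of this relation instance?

Yes

All 15 rows have distinct {B, D} values, so {B, D} → (all attributes) holds and {B, D} is a superkey.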